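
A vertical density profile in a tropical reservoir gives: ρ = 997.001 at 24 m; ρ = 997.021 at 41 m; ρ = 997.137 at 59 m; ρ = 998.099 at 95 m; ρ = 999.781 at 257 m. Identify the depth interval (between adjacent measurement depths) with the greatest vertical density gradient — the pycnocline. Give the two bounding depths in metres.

Compute the density gradient over each adjacent pair:
  24–41 m: Δρ/Δz = 0.020/17 = 1.2 × 10⁻³ kg m⁻⁴
  41–59 m: Δρ/Δz = 0.116/18 = 6.4 × 10⁻³ kg m⁻⁴
  59–95 m: Δρ/Δz = 0.962/36 = 0.027 kg m⁻⁴
  95–257 m: Δρ/Δz = 1.682/162 = 0.010 kg m⁻⁴
The largest gradient is in the 59–95 m interval — the pycnocline.

59–95 m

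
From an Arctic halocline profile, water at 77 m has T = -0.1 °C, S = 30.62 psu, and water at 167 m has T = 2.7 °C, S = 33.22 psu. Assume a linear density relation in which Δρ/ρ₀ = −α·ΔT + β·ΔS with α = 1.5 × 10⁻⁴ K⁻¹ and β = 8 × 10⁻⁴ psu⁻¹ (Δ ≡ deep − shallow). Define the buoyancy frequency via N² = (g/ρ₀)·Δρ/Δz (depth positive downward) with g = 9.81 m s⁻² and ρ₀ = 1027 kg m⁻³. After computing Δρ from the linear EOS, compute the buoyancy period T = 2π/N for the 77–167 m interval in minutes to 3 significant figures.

ΔT = +2.8 K, ΔS = +2.60 psu (deep − shallow).
Δρ/ρ₀ = −αΔT + βΔS = -4.20 × 10⁻⁴ + 2.08 × 10⁻³ = 1.66 × 10⁻³, so Δρ ≈ 1.705 kg m⁻³.
N² = (g/ρ₀)·Δρ/Δz = g·(Δρ/ρ₀)/Δz = 9.81 × 1.66 × 10⁻³ / 90 = 1.8094 × 10⁻⁴ s⁻².
N = √(1.8094 × 10⁻⁴) = 0.013451 rad s⁻¹ → T = 2π/N = 467.12 s = 7.7853 min ≈ 7.79 min.

7.79 min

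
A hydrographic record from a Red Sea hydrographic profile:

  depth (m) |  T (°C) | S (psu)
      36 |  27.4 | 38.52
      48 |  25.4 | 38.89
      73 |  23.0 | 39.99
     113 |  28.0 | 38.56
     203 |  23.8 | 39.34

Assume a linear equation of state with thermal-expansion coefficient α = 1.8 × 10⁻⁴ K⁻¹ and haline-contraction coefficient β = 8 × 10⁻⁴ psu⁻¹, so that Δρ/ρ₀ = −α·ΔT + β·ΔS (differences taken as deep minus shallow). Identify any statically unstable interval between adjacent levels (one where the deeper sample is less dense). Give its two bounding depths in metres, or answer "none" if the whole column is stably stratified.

73–113 m

Evaluate Δρ/ρ₀ = −αΔT + βΔS across each adjacent pair:
  36–48 m: −αΔT+βΔS = −(1.8 × 10⁻⁴)(-2.0)+(8 × 10⁻⁴)(+0.37) = 6.6 × 10⁻⁴ → stable
  48–73 m: −αΔT+βΔS = −(1.8 × 10⁻⁴)(-2.4)+(8 × 10⁻⁴)(+1.10) = 1.3 × 10⁻³ → stable
  73–113 m: −αΔT+βΔS = −(1.8 × 10⁻⁴)(+5.0)+(8 × 10⁻⁴)(-1.43) = -2.0 × 10⁻³ → UNSTABLE
  113–203 m: −αΔT+βΔS = −(1.8 × 10⁻⁴)(-4.2)+(8 × 10⁻⁴)(+0.78) = 1.4 × 10⁻³ → stable
The 73–113 m interval has Δρ < 0: lighter water underlies denser water.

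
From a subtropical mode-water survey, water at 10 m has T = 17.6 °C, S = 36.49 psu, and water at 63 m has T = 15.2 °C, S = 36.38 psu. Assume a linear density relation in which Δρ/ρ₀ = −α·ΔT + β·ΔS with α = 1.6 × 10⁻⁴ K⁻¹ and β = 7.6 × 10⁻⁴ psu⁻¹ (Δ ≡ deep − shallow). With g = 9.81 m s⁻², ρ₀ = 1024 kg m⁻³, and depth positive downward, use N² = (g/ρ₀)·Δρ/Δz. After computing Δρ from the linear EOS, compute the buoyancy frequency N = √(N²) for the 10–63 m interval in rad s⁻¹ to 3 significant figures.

7.46 × 10⁻³ rad s⁻¹

ΔT = -2.4 K, ΔS = -0.11 psu (deep − shallow).
Δρ/ρ₀ = −αΔT + βΔS = 3.84 × 10⁻⁴ − 8.36 × 10⁻⁵ = 3.004 × 10⁻⁴, so Δρ ≈ 0.3076 kg m⁻³.
N² = (g/ρ₀)·Δρ/Δz = g·(Δρ/ρ₀)/Δz = 9.81 × 3.004 × 10⁻⁴ / 53 = 5.5602 × 10⁻⁵ s⁻².
N = √(5.5602 × 10⁻⁵) = 7.4567 × 10⁻³ rad s⁻¹ ≈ 7.46 × 10⁻³ rad s⁻¹.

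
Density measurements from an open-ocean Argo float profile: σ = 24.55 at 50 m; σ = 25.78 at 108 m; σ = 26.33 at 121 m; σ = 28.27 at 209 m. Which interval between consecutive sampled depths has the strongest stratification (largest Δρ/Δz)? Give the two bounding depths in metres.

108–121 m

Compute the density gradient over each adjacent pair:
  50–108 m: Δρ/Δz = 1.23/58 = 0.021 kg m⁻⁴
  108–121 m: Δρ/Δz = 0.55/13 = 0.042 kg m⁻⁴
  121–209 m: Δρ/Δz = 1.94/88 = 0.022 kg m⁻⁴
The largest gradient is in the 108–121 m interval — the pycnocline.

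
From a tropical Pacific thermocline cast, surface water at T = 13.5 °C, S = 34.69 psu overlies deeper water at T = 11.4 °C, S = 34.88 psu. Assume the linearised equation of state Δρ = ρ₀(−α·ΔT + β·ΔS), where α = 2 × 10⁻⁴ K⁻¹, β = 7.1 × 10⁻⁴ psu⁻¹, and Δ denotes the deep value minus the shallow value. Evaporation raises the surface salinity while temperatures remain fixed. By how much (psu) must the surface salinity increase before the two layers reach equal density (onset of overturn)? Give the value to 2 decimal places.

0.78 psu

Neutral buoyancy requires −α(T_deep − T_surf) + β(S_deep − S_surf′) = 0.
S_surf′ = S_deep − (α/β)·ΔT = 34.88 − (2 × 10⁻⁴/7.1 × 10⁻⁴)·(-2.1) = 35.4715 psu.
Increase required: 35.4715 − 34.69 = 0.7815 psu.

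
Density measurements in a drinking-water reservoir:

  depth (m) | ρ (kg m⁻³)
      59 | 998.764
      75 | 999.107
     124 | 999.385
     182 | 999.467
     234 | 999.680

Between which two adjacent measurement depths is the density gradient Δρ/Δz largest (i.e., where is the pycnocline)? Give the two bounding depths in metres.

Compute the density gradient over each adjacent pair:
  59–75 m: Δρ/Δz = 0.343/16 = 0.021 kg m⁻⁴
  75–124 m: Δρ/Δz = 0.278/49 = 5.7 × 10⁻³ kg m⁻⁴
  124–182 m: Δρ/Δz = 0.082/58 = 1.4 × 10⁻³ kg m⁻⁴
  182–234 m: Δρ/Δz = 0.213/52 = 4.1 × 10⁻³ kg m⁻⁴
The largest gradient is in the 59–75 m interval — the pycnocline.

59–75 m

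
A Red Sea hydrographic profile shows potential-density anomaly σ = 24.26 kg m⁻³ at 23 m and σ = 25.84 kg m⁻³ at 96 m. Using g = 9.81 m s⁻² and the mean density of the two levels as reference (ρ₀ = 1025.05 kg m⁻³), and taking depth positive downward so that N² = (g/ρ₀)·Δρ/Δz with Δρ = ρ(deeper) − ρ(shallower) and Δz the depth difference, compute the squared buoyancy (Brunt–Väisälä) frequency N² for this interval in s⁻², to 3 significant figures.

Δρ = 1025.84 − 1024.26 = 1.58 kg m⁻³ over Δz = 96 − 23 = 73 m.
N² = (9.81/1025.05) × (1.58/73) = 2.0714 × 10⁻⁴ s⁻² ≈ 2.07 × 10⁻⁴ s⁻².

2.07 × 10⁻⁴ s⁻²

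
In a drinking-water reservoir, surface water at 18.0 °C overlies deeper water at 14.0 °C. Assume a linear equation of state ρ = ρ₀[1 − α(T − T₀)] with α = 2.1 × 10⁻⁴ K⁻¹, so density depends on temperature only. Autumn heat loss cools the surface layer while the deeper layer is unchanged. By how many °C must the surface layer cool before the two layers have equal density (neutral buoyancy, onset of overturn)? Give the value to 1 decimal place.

4.0 °C

With temperature the only control, equal density requires T_surf′ = T_deep.
T_surf′ = 14.0 °C.
Cooling required: 18.0 − 14.0 = 4.0 °C.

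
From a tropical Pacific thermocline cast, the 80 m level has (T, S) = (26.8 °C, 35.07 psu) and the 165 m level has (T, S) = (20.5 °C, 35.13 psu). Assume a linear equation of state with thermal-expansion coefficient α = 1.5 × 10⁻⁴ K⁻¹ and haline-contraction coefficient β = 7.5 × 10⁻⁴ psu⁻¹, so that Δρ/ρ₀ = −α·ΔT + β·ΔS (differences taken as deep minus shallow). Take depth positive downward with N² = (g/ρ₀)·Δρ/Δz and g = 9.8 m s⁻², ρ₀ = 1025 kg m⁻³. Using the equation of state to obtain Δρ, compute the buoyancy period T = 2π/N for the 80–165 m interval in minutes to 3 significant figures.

ΔT = -6.3 K, ΔS = +0.06 psu (deep − shallow).
Δρ/ρ₀ = −αΔT + βΔS = 9.45 × 10⁻⁴ + 4.50 × 10⁻⁵ = 9.90 × 10⁻⁴, so Δρ ≈ 1.015 kg m⁻³.
N² = (g/ρ₀)·Δρ/Δz = g·(Δρ/ρ₀)/Δz = 9.8 × 9.90 × 10⁻⁴ / 85 = 1.1414 × 10⁻⁴ s⁻².
N = √(1.1414 × 10⁻⁴) = 0.010684 rad s⁻¹ → T = 2π/N = 588.09 s = 9.8015 min ≈ 9.80 min.

9.80 min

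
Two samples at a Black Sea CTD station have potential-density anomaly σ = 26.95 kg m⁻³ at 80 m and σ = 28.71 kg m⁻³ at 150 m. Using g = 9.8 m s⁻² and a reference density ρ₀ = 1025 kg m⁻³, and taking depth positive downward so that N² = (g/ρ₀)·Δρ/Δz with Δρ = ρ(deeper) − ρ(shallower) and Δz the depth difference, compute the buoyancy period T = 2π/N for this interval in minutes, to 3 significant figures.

6.75 min

Δρ = 1028.71 − 1026.95 = 1.76 kg m⁻³ over Δz = 150 − 80 = 70 m.
N² = (9.8/1025) × (1.76/70) = 2.4039 × 10⁻⁴ s⁻².
N = √(2.4039 × 10⁻⁴) = 0.015505 rad s⁻¹, so T = 2π/N = 405.24 s = 6.7540 min ≈ 6.75 min.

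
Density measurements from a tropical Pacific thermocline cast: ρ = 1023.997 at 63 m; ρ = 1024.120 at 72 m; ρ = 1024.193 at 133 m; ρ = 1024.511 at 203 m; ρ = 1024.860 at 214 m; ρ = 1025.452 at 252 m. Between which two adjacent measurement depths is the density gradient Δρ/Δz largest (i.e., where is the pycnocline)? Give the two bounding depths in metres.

Compute the density gradient over each adjacent pair:
  63–72 m: Δρ/Δz = 0.123/9 = 0.014 kg m⁻⁴
  72–133 m: Δρ/Δz = 0.073/61 = 1.2 × 10⁻³ kg m⁻⁴
  133–203 m: Δρ/Δz = 0.318/70 = 4.5 × 10⁻³ kg m⁻⁴
  203–214 m: Δρ/Δz = 0.349/11 = 0.032 kg m⁻⁴
  214–252 m: Δρ/Δz = 0.592/38 = 0.016 kg m⁻⁴
The largest gradient is in the 203–214 m interval — the pycnocline.

203–214 m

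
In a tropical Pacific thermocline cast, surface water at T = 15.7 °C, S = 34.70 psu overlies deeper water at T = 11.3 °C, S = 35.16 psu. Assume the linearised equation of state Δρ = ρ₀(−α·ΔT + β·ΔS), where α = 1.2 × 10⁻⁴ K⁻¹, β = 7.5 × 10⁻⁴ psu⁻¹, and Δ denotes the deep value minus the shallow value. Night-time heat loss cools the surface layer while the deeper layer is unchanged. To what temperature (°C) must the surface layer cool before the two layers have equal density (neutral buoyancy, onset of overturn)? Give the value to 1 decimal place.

Neutral buoyancy requires Δρ = 0, i.e. −α(T_deep − T_surf′) + β(S_deep − S_surf) = 0.
T_surf′ = T_deep − (β/α)·ΔS = 11.3 − (7.5 × 10⁻⁴/1.2 × 10⁻⁴)·(+0.46) = 8.425 °C.
Cooling required: 15.7 − (8.425) = 7.275 °C.

8.4 °C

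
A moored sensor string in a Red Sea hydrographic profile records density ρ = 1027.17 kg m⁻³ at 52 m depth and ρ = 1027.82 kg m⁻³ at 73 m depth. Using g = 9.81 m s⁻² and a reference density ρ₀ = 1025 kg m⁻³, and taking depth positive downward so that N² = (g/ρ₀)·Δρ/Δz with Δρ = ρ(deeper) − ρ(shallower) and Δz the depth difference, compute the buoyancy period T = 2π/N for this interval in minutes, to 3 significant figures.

Δρ = 1027.82 − 1027.17 = 0.65 kg m⁻³ over Δz = 73 − 52 = 21 m.
N² = (9.81/1025) × (0.65/21) = 2.9624 × 10⁻⁴ s⁻².
N = √(2.9624 × 10⁻⁴) = 0.017212 rad s⁻¹, so T = 2π/N = 365.05 s = 6.0842 min ≈ 6.08 min.
N² > 0, so the interval is statically stable.

6.08 min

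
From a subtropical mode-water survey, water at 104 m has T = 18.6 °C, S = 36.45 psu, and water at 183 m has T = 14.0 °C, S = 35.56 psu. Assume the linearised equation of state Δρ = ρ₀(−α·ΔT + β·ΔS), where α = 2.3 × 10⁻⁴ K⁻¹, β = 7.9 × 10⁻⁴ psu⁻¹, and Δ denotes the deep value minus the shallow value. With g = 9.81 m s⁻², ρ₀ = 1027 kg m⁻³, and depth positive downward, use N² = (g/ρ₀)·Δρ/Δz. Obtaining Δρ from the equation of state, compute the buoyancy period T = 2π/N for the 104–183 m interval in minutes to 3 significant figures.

15.8 min

ΔT = -4.6 K, ΔS = -0.89 psu (deep − shallow).
Δρ/ρ₀ = −αΔT + βΔS = 1.058 × 10⁻³ − 7.031 × 10⁻⁴ = 3.549 × 10⁻⁴, so Δρ ≈ 0.3645 kg m⁻³.
N² = (g/ρ₀)·Δρ/Δz = g·(Δρ/ρ₀)/Δz = 9.81 × 3.549 × 10⁻⁴ / 79 = 4.4070 × 10⁻⁵ s⁻².
N = √(4.4070 × 10⁻⁵) = 6.6385 × 10⁻³ rad s⁻¹ → T = 2π/N = 946.48 s = 15.775 min ≈ 15.8 min.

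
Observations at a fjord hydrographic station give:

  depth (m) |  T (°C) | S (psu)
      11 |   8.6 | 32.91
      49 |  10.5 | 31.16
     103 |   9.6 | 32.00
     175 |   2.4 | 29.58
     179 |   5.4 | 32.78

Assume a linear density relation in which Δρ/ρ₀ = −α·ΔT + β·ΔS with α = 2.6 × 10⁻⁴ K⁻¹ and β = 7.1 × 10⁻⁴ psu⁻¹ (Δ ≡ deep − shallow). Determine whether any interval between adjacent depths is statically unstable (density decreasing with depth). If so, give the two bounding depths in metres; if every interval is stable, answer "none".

11–49 m

Evaluate Δρ/ρ₀ = −αΔT + βΔS across each adjacent pair:
  11–49 m: −αΔT+βΔS = −(2.6 × 10⁻⁴)(+1.9)+(7.1 × 10⁻⁴)(-1.75) = -1.7 × 10⁻³ → UNSTABLE
  49–103 m: −αΔT+βΔS = −(2.6 × 10⁻⁴)(-0.9)+(7.1 × 10⁻⁴)(+0.84) = 8.3 × 10⁻⁴ → stable
  103–175 m: −αΔT+βΔS = −(2.6 × 10⁻⁴)(-7.2)+(7.1 × 10⁻⁴)(-2.42) = 1.5 × 10⁻⁴ → stable
  175–179 m: −αΔT+βΔS = −(2.6 × 10⁻⁴)(+3.0)+(7.1 × 10⁻⁴)(+3.20) = 1.5 × 10⁻³ → stable
The 11–49 m interval has Δρ < 0: lighter water underlies denser water.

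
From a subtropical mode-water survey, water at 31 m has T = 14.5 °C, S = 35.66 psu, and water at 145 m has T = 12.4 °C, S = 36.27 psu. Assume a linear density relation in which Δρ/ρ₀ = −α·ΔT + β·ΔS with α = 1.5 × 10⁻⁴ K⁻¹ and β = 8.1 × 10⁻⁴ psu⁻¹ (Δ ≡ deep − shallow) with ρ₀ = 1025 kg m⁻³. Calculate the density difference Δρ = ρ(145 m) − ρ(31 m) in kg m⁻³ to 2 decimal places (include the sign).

+0.83 kg m⁻³

ΔT = -2.1 K, ΔS = +0.61 psu (deep − shallow).
Δρ/ρ₀ = −(1.5 × 10⁻⁴)(-2.1) + (8.1 × 10⁻⁴)(+0.61) = 8.091 × 10⁻⁴.
Δρ = 1025 × (8.091 × 10⁻⁴) = +0.83 kg m⁻³.
Positive Δρ: denser below, stable.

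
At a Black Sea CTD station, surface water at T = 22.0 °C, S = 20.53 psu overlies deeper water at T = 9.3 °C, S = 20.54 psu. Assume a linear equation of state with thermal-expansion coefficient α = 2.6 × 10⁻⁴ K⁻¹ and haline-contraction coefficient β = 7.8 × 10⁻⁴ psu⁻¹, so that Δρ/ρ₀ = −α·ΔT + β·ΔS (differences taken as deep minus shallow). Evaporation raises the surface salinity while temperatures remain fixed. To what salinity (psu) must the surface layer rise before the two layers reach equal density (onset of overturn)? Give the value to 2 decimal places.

24.77 psu

Neutral buoyancy requires −α(T_deep − T_surf) + β(S_deep − S_surf′) = 0.
S_surf′ = S_deep − (α/β)·ΔT = 20.54 − (2.6 × 10⁻⁴/7.8 × 10⁻⁴)·(-12.7) = 24.7733 psu.
Increase required: 24.7733 − 20.53 = 4.2433 psu.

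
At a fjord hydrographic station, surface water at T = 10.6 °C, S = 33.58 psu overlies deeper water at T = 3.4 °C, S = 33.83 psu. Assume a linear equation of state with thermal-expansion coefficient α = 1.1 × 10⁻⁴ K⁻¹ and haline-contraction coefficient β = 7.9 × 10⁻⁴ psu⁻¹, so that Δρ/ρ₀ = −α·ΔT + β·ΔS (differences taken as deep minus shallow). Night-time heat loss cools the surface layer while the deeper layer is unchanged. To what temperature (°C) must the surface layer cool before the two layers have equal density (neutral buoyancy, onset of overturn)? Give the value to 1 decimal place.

1.6 °C

Neutral buoyancy requires Δρ = 0, i.e. −α(T_deep − T_surf′) + β(S_deep − S_surf) = 0.
T_surf′ = T_deep − (β/α)·ΔS = 3.4 − (7.9 × 10⁻⁴/1.1 × 10⁻⁴)·(+0.25) = 1.605 °C.
Cooling required: 10.6 − (1.605) = 8.995 °C.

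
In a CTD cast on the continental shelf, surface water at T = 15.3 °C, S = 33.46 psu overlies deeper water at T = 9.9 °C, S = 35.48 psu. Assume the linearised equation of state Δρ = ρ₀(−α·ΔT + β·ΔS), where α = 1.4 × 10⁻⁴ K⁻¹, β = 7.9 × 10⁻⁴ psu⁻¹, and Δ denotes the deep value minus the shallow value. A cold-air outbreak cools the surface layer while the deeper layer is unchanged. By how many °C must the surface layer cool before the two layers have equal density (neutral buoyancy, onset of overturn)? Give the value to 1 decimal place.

Neutral buoyancy requires Δρ = 0, i.e. −α(T_deep − T_surf′) + β(S_deep − S_surf) = 0.
T_surf′ = T_deep − (β/α)·ΔS = 9.9 − (7.9 × 10⁻⁴/1.4 × 10⁻⁴)·(+2.02) = -1.499 °C.
Cooling required: 15.3 − (-1.499) = 16.799 °C.

16.8 °C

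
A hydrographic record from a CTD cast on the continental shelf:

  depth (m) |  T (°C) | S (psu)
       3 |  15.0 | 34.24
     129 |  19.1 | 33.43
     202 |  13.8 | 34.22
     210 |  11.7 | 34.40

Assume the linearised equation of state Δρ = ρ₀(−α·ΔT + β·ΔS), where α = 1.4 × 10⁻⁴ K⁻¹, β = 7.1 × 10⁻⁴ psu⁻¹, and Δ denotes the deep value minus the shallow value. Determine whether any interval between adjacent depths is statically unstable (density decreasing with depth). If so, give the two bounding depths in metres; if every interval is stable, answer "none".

3–129 m

Evaluate Δρ/ρ₀ = −αΔT + βΔS across each adjacent pair:
  3–129 m: −αΔT+βΔS = −(1.4 × 10⁻⁴)(+4.1)+(7.1 × 10⁻⁴)(-0.81) = -1.1 × 10⁻³ → UNSTABLE
  129–202 m: −αΔT+βΔS = −(1.4 × 10⁻⁴)(-5.3)+(7.1 × 10⁻⁴)(+0.79) = 1.3 × 10⁻³ → stable
  202–210 m: −αΔT+βΔS = −(1.4 × 10⁻⁴)(-2.1)+(7.1 × 10⁻⁴)(+0.18) = 4.2 × 10⁻⁴ → stable
The 3–129 m interval has Δρ < 0: lighter water underlies denser water.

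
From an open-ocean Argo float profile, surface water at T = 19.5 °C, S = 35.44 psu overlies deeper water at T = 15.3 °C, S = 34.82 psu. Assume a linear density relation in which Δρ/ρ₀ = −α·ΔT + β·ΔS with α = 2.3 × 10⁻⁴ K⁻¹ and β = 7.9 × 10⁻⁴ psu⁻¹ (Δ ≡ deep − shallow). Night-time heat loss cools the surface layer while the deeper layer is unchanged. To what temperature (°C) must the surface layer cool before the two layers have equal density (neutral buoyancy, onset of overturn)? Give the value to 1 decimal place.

17.4 °C

Neutral buoyancy requires Δρ = 0, i.e. −α(T_deep − T_surf′) + β(S_deep − S_surf) = 0.
T_surf′ = T_deep − (β/α)·ΔS = 15.3 − (7.9 × 10⁻⁴/2.3 × 10⁻⁴)·(-0.62) = 17.430 °C.
Cooling required: 19.5 − (17.430) = 2.070 °C.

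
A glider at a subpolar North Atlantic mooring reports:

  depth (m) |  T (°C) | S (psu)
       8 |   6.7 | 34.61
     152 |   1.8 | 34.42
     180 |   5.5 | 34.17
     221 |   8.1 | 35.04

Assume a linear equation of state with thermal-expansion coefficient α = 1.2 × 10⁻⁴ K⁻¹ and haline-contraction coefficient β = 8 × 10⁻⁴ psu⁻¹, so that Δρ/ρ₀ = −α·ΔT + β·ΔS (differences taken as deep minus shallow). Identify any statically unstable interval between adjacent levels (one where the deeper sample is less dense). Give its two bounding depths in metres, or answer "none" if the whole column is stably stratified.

152–180 m

Evaluate Δρ/ρ₀ = −αΔT + βΔS across each adjacent pair:
  8–152 m: −αΔT+βΔS = −(1.2 × 10⁻⁴)(-4.9)+(8 × 10⁻⁴)(-0.19) = 4.4 × 10⁻⁴ → stable
  152–180 m: −αΔT+βΔS = −(1.2 × 10⁻⁴)(+3.7)+(8 × 10⁻⁴)(-0.25) = -6.4 × 10⁻⁴ → UNSTABLE
  180–221 m: −αΔT+βΔS = −(1.2 × 10⁻⁴)(+2.6)+(8 × 10⁻⁴)(+0.87) = 3.8 × 10⁻⁴ → stable
The 152–180 m interval has Δρ < 0: lighter water underlies denser water.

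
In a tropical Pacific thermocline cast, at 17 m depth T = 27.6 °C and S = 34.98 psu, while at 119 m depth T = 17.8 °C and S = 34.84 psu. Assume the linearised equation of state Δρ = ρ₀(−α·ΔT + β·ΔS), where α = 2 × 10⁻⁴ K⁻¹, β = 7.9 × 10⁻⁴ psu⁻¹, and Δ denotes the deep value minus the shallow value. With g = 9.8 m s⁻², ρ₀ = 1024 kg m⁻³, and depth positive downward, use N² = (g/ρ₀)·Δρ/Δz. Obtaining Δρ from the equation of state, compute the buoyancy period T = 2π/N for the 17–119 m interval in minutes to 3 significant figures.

ΔT = -9.8 K, ΔS = -0.14 psu (deep − shallow).
Δρ/ρ₀ = −αΔT + βΔS = 1.96 × 10⁻³ − 1.106 × 10⁻⁴ = 1.8494 × 10⁻³, so Δρ ≈ 1.894 kg m⁻³.
N² = (g/ρ₀)·Δρ/Δz = g·(Δρ/ρ₀)/Δz = 9.8 × 1.8494 × 10⁻³ / 102 = 1.7769 × 10⁻⁴ s⁻².
N = √(1.7769 × 10⁻⁴) = 0.013330 rad s⁻¹ → T = 2π/N = 471.36 s = 7.8560 min ≈ 7.86 min.

7.86 min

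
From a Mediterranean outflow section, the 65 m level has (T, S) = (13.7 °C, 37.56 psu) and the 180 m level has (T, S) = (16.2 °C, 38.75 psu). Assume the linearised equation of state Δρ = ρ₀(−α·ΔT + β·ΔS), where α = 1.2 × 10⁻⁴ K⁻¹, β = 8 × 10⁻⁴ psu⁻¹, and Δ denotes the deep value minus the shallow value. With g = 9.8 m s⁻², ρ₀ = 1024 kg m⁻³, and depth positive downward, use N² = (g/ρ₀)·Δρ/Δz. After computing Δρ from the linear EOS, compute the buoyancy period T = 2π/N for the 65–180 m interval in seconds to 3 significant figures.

ΔT = +2.5 K, ΔS = +1.19 psu (deep − shallow).
Δρ/ρ₀ = −αΔT + βΔS = -3.00 × 10⁻⁴ + 9.52 × 10⁻⁴ = 6.52 × 10⁻⁴, so Δρ ≈ 0.6676 kg m⁻³.
N² = (g/ρ₀)·Δρ/Δz = g·(Δρ/ρ₀)/Δz = 9.8 × 6.52 × 10⁻⁴ / 115 = 5.5562 × 10⁻⁵ s⁻².
N = √(5.5562 × 10⁻⁵) = 7.4540 × 10⁻³ rad s⁻¹ → T = 2π/N = 842.93 s ≈ 843 s.

843 s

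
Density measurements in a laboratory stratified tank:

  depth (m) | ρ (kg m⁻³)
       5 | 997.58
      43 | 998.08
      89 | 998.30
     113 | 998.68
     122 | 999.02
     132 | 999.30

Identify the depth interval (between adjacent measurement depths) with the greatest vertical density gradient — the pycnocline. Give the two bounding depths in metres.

Compute the density gradient over each adjacent pair:
  5–43 m: Δρ/Δz = 0.50/38 = 0.013 kg m⁻⁴
  43–89 m: Δρ/Δz = 0.22/46 = 4.8 × 10⁻³ kg m⁻⁴
  89–113 m: Δρ/Δz = 0.38/24 = 0.016 kg m⁻⁴
  113–122 m: Δρ/Δz = 0.34/9 = 0.038 kg m⁻⁴
  122–132 m: Δρ/Δz = 0.28/10 = 0.028 kg m⁻⁴
The largest gradient is in the 113–122 m interval — the pycnocline.

113–122 m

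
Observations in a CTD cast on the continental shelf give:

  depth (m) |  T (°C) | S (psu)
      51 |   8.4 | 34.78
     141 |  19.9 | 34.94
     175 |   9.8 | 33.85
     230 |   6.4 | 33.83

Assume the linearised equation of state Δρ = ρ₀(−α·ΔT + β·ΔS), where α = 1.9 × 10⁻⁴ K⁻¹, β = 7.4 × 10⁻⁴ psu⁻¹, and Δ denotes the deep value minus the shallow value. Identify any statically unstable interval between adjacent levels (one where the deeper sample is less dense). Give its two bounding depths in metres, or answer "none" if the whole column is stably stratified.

51–141 m

Evaluate Δρ/ρ₀ = −αΔT + βΔS across each adjacent pair:
  51–141 m: −αΔT+βΔS = −(1.9 × 10⁻⁴)(+11.5)+(7.4 × 10⁻⁴)(+0.16) = -2.1 × 10⁻³ → UNSTABLE
  141–175 m: −αΔT+βΔS = −(1.9 × 10⁻⁴)(-10.1)+(7.4 × 10⁻⁴)(-1.09) = 1.1 × 10⁻³ → stable
  175–230 m: −αΔT+βΔS = −(1.9 × 10⁻⁴)(-3.4)+(7.4 × 10⁻⁴)(-0.02) = 6.3 × 10⁻⁴ → stable
The 51–141 m interval has Δρ < 0: lighter water underlies denser water.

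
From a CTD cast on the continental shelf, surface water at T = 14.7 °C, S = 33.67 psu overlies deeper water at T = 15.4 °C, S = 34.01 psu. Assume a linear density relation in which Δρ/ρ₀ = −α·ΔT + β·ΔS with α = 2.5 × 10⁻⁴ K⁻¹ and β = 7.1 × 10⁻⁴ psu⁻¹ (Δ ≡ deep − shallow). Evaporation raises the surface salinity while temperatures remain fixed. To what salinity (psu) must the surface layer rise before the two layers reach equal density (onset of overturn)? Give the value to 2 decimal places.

33.76 psu

Neutral buoyancy requires −α(T_deep − T_surf) + β(S_deep − S_surf′) = 0.
S_surf′ = S_deep − (α/β)·ΔT = 34.01 − (2.5 × 10⁻⁴/7.1 × 10⁻⁴)·(+0.7) = 33.7635 psu.
Increase required: 33.7635 − 33.67 = 0.0935 psu.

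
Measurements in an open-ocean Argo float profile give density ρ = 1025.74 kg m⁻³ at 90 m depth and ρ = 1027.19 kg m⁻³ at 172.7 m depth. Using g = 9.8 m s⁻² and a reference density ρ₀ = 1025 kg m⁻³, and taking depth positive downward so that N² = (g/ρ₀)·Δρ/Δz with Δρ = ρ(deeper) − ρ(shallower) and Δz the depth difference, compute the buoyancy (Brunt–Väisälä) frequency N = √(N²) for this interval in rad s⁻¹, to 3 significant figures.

0.0129 rad s⁻¹

Δρ = 1027.19 − 1025.74 = 1.45 kg m⁻³ over Δz = 172.7 − 90 = 82.7 m.
N² = (9.8/1025) × (1.45/82.7) = 1.6764 × 10⁻⁴ s⁻².
N = √(1.6764 × 10⁻⁴) = 0.012948 rad s⁻¹ ≈ 0.0129 rad s⁻¹.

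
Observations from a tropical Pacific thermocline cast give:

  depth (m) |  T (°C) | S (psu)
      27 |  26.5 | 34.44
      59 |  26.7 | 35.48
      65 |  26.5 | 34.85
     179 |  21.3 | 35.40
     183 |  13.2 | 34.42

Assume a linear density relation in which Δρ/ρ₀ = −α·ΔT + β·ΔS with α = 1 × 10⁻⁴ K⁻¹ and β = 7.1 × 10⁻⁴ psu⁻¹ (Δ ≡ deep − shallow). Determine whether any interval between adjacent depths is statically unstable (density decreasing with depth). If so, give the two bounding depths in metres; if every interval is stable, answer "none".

59–65 m

Evaluate Δρ/ρ₀ = −αΔT + βΔS across each adjacent pair:
  27–59 m: −αΔT+βΔS = −(1 × 10⁻⁴)(+0.2)+(7.1 × 10⁻⁴)(+1.04) = 7.2 × 10⁻⁴ → stable
  59–65 m: −αΔT+βΔS = −(1 × 10⁻⁴)(-0.2)+(7.1 × 10⁻⁴)(-0.63) = -4.3 × 10⁻⁴ → UNSTABLE
  65–179 m: −αΔT+βΔS = −(1 × 10⁻⁴)(-5.2)+(7.1 × 10⁻⁴)(+0.55) = 9.1 × 10⁻⁴ → stable
  179–183 m: −αΔT+βΔS = −(1 × 10⁻⁴)(-8.1)+(7.1 × 10⁻⁴)(-0.98) = 1.1 × 10⁻⁴ → stable
The 59–65 m interval has Δρ < 0: lighter water underlies denser water.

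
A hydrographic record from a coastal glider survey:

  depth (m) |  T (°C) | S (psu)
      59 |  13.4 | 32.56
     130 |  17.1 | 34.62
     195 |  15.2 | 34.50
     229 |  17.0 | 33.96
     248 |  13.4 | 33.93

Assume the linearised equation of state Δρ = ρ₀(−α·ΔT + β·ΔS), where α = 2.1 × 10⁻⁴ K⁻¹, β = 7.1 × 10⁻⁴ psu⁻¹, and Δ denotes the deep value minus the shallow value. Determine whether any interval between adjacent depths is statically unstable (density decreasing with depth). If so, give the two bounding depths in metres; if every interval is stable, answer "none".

195–229 m

Evaluate Δρ/ρ₀ = −αΔT + βΔS across each adjacent pair:
  59–130 m: −αΔT+βΔS = −(2.1 × 10⁻⁴)(+3.7)+(7.1 × 10⁻⁴)(+2.06) = 6.9 × 10⁻⁴ → stable
  130–195 m: −αΔT+βΔS = −(2.1 × 10⁻⁴)(-1.9)+(7.1 × 10⁻⁴)(-0.12) = 3.1 × 10⁻⁴ → stable
  195–229 m: −αΔT+βΔS = −(2.1 × 10⁻⁴)(+1.8)+(7.1 × 10⁻⁴)(-0.54) = -7.6 × 10⁻⁴ → UNSTABLE
  229–248 m: −αΔT+βΔS = −(2.1 × 10⁻⁴)(-3.6)+(7.1 × 10⁻⁴)(-0.03) = 7.3 × 10⁻⁴ → stable
The 195–229 m interval has Δρ < 0: lighter water underlies denser water.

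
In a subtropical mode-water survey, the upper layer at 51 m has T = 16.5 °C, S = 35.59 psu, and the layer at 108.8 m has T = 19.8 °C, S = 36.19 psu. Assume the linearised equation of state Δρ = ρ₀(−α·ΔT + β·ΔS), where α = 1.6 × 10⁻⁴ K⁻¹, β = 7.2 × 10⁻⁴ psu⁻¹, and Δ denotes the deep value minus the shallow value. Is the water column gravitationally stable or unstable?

unstable

ΔT = 19.8 − 16.5 = +3.3 K and ΔS = 36.19 − 35.59 = +0.60 psu (deep − shallow).
−αΔT = -5.28 × 10⁻⁴; βΔS = 4.32 × 10⁻⁴; sum Δρ/ρ₀ = -9.60 × 10⁻⁵.
Δρ/ρ₀ < 0, so Δρ < 0: deeper water is lighter → statically unstable; the column would overturn.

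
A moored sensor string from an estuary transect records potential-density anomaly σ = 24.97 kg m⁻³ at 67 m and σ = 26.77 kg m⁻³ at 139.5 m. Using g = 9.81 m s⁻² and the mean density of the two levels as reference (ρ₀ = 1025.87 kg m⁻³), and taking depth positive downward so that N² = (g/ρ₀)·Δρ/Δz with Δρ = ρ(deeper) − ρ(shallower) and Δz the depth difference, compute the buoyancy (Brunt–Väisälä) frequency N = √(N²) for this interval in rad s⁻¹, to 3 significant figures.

0.0154 rad s⁻¹

Δρ = 1026.77 − 1024.97 = 1.80 kg m⁻³ over Δz = 139.5 − 67 = 72.5 m.
N² = (9.81/1025.87) × (1.80/72.5) = 2.3742 × 10⁻⁴ s⁻².
N = √(2.3742 × 10⁻⁴) = 0.015408 rad s⁻¹ ≈ 0.0154 rad s⁻¹.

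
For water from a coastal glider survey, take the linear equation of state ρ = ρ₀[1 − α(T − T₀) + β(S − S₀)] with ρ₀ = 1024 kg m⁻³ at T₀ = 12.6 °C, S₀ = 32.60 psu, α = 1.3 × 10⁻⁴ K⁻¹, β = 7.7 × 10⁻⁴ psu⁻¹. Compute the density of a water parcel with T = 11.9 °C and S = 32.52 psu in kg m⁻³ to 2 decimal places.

T − T₀ = -0.7 K, S − S₀ = -0.08 psu.
Bracket = 1 − α·(-0.7) + β·(-0.08) = 1 + (2.94 × 10⁻⁵) = 1.0000294.
ρ = 1024 × 1.0000294 = 1024.03 kg m⁻³.

1024.03 kg m⁻³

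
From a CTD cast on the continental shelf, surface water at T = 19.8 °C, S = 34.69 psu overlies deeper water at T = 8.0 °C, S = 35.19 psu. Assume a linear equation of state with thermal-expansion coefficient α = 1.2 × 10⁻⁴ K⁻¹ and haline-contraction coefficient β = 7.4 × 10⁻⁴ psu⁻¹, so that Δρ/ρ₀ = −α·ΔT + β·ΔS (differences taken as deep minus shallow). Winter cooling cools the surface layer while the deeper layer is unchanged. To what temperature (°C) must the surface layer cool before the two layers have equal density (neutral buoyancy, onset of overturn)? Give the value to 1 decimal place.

4.9 °C

Neutral buoyancy requires Δρ = 0, i.e. −α(T_deep − T_surf′) + β(S_deep − S_surf) = 0.
T_surf′ = T_deep − (β/α)·ΔS = 8.0 − (7.4 × 10⁻⁴/1.2 × 10⁻⁴)·(+0.50) = 4.917 °C.
Cooling required: 19.8 − (4.917) = 14.883 °C.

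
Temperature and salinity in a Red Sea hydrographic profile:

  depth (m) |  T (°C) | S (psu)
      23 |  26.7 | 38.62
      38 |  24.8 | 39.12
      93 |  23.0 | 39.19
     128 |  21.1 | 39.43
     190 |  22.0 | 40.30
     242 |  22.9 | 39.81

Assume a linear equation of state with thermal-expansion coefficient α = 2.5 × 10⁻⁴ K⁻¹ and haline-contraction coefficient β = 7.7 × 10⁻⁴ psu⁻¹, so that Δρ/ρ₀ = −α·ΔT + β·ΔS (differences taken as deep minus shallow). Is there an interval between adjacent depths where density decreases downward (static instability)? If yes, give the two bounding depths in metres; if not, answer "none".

190–242 m

Evaluate Δρ/ρ₀ = −αΔT + βΔS across each adjacent pair:
  23–38 m: −αΔT+βΔS = −(2.5 × 10⁻⁴)(-1.9)+(7.7 × 10⁻⁴)(+0.50) = 8.6 × 10⁻⁴ → stable
  38–93 m: −αΔT+βΔS = −(2.5 × 10⁻⁴)(-1.8)+(7.7 × 10⁻⁴)(+0.07) = 5.0 × 10⁻⁴ → stable
  93–128 m: −αΔT+βΔS = −(2.5 × 10⁻⁴)(-1.9)+(7.7 × 10⁻⁴)(+0.24) = 6.6 × 10⁻⁴ → stable
  128–190 m: −αΔT+βΔS = −(2.5 × 10⁻⁴)(+0.9)+(7.7 × 10⁻⁴)(+0.87) = 4.4 × 10⁻⁴ → stable
  190–242 m: −αΔT+βΔS = −(2.5 × 10⁻⁴)(+0.9)+(7.7 × 10⁻⁴)(-0.49) = -6.0 × 10⁻⁴ → UNSTABLE
The 190–242 m interval has Δρ < 0: lighter water underlies denser water.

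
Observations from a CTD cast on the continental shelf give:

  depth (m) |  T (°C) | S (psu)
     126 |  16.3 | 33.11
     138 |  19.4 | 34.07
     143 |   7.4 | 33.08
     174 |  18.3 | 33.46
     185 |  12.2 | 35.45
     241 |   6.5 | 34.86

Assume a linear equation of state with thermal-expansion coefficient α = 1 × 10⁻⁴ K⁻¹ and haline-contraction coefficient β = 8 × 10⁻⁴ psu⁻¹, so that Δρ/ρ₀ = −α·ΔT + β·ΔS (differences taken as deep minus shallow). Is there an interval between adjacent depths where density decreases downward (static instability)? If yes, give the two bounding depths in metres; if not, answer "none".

143–174 m

Evaluate Δρ/ρ₀ = −αΔT + βΔS across each adjacent pair:
  126–138 m: −αΔT+βΔS = −(1 × 10⁻⁴)(+3.1)+(8 × 10⁻⁴)(+0.96) = 4.6 × 10⁻⁴ → stable
  138–143 m: −αΔT+βΔS = −(1 × 10⁻⁴)(-12.0)+(8 × 10⁻⁴)(-0.99) = 4.1 × 10⁻⁴ → stable
  143–174 m: −αΔT+βΔS = −(1 × 10⁻⁴)(+10.9)+(8 × 10⁻⁴)(+0.38) = -7.9 × 10⁻⁴ → UNSTABLE
  174–185 m: −αΔT+βΔS = −(1 × 10⁻⁴)(-6.1)+(8 × 10⁻⁴)(+1.99) = 2.2 × 10⁻³ → stable
  185–241 m: −αΔT+βΔS = −(1 × 10⁻⁴)(-5.7)+(8 × 10⁻⁴)(-0.59) = 9.8 × 10⁻⁵ → stable
The 143–174 m interval has Δρ < 0: lighter water underlies denser water.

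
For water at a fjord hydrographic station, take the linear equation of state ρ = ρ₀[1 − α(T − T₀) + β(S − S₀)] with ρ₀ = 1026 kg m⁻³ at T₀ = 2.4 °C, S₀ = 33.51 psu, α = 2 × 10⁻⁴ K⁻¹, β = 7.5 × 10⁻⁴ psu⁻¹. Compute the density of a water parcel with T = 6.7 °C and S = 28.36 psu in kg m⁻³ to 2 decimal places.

1021.15 kg m⁻³

T − T₀ = +4.3 K, S − S₀ = -5.15 psu.
Bracket = 1 − α·(+4.3) + β·(-5.15) = 1 + (-4.7225 × 10⁻³) = 0.9952775.
ρ = 1026 × 0.9952775 = 1021.15 kg m⁻³.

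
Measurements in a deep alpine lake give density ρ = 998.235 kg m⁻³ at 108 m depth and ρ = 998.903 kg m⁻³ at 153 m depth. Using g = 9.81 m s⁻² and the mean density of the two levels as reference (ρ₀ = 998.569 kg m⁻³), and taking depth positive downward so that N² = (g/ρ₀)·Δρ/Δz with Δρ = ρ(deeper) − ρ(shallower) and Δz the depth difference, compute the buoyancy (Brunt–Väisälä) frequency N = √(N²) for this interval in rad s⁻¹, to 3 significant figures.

Δρ = 998.903 − 998.235 = 0.668 kg m⁻³ over Δz = 153 − 108 = 45 m.
N² = (9.81/998.569) × (0.668/45) = 1.4583 × 10⁻⁴ s⁻².
N = √(1.4583 × 10⁻⁴) = 0.012076 rad s⁻¹ ≈ 0.0121 rad s⁻¹.
Since Δρ > 0 the layer is stably stratified.

0.0121 rad s⁻¹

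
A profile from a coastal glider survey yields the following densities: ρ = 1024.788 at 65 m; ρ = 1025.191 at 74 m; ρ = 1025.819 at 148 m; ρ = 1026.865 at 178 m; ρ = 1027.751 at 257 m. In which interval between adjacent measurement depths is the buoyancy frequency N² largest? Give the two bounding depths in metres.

65–74 m

Compute the density gradient over each adjacent pair:
  65–74 m: Δρ/Δz = 0.403/9 = 0.045 kg m⁻⁴
  74–148 m: Δρ/Δz = 0.628/74 = 8.5 × 10⁻³ kg m⁻⁴
  148–178 m: Δρ/Δz = 1.046/30 = 0.035 kg m⁻⁴
  178–257 m: Δρ/Δz = 0.886/79 = 0.011 kg m⁻⁴
The largest gradient is in the 65–74 m interval — the pycnocline.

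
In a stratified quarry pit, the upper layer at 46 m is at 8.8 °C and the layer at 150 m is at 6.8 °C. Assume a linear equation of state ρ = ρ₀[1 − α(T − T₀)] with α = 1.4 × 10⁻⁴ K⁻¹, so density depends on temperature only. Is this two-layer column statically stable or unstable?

stable

ΔT = 6.8 − 8.8 = -2.0 K, so Δρ/ρ₀ = −αΔT = 2.80 × 10⁻⁴.
Δρ/ρ₀ > 0, so Δρ > 0: deeper water is denser → statically stable.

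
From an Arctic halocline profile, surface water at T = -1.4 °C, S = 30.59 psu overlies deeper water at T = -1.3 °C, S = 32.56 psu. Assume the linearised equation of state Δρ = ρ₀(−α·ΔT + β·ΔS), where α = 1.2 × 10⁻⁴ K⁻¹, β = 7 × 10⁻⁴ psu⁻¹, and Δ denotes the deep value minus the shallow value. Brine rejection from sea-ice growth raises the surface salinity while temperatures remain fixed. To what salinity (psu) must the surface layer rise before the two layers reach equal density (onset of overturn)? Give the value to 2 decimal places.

Neutral buoyancy requires −α(T_deep − T_surf) + β(S_deep − S_surf′) = 0.
S_surf′ = S_deep − (α/β)·ΔT = 32.56 − (1.2 × 10⁻⁴/7 × 10⁻⁴)·(+0.1) = 32.5429 psu.
Increase required: 32.5429 − 30.59 = 1.9529 psu.

32.54 psu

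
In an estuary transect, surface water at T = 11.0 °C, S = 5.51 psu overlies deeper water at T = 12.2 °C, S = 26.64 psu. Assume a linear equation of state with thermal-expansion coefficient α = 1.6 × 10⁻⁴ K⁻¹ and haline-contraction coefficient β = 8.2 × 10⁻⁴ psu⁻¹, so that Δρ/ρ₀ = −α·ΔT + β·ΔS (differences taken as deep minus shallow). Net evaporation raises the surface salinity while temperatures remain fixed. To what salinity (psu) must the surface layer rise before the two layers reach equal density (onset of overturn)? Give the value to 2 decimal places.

26.41 psu

Neutral buoyancy requires −α(T_deep − T_surf) + β(S_deep − S_surf′) = 0.
S_surf′ = S_deep − (α/β)·ΔT = 26.64 − (1.6 × 10⁻⁴/8.2 × 10⁻⁴)·(+1.2) = 26.4059 psu.
Increase required: 26.4059 − 5.51 = 20.8959 psu.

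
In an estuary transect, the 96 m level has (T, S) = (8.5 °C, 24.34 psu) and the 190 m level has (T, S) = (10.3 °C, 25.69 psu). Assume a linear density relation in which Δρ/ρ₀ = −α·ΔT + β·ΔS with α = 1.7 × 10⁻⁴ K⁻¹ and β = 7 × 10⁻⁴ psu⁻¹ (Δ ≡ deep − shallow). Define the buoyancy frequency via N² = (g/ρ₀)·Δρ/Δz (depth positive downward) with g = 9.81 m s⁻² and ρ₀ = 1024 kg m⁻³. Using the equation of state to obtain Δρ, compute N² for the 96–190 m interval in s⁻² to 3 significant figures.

ΔT = +1.8 K, ΔS = +1.35 psu (deep − shallow).
Δρ/ρ₀ = −αΔT + βΔS = -3.06 × 10⁻⁴ + 9.45 × 10⁻⁴ = 6.39 × 10⁻⁴, so Δρ ≈ 0.6543 kg m⁻³.
N² = (g/ρ₀)·Δρ/Δz = g·(Δρ/ρ₀)/Δz = 9.81 × 6.39 × 10⁻⁴ / 94 = 6.6687 × 10⁻⁵ s⁻² ≈ 6.67 × 10⁻⁵ s⁻².

6.67 × 10⁻⁵ s⁻²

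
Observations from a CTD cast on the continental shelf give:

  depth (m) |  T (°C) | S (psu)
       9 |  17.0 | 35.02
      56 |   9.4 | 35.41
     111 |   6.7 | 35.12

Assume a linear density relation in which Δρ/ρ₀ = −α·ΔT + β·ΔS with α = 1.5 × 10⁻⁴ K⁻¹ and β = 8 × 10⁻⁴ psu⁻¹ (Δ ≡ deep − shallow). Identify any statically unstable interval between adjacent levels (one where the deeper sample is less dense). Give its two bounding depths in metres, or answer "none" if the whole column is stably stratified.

none

Evaluate Δρ/ρ₀ = −αΔT + βΔS across each adjacent pair:
  9–56 m: −αΔT+βΔS = −(1.5 × 10⁻⁴)(-7.6)+(8 × 10⁻⁴)(+0.39) = 1.5 × 10⁻³ → stable
  56–111 m: −αΔT+βΔS = −(1.5 × 10⁻⁴)(-2.7)+(8 × 10⁻⁴)(-0.29) = 1.7 × 10⁻⁴ → stable
Every interval has Δρ > 0: the column is stably stratified throughout.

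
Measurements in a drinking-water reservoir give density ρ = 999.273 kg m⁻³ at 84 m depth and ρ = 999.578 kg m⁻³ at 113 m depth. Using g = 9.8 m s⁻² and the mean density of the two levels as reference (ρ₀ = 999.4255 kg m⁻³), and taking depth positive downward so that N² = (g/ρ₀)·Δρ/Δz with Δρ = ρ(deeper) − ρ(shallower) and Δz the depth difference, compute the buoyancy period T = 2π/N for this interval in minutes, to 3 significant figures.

Δρ = 999.578 − 999.273 = 0.305 kg m⁻³ over Δz = 113 − 84 = 29 m.
N² = (9.8/999.4255) × (0.305/29) = 1.0313 × 10⁻⁴ s⁻².
N = √(1.0313 × 10⁻⁴) = 0.010155 rad s⁻¹, so T = 2π/N = 618.73 s = 10.312 min ≈ 10.3 min.

10.3 min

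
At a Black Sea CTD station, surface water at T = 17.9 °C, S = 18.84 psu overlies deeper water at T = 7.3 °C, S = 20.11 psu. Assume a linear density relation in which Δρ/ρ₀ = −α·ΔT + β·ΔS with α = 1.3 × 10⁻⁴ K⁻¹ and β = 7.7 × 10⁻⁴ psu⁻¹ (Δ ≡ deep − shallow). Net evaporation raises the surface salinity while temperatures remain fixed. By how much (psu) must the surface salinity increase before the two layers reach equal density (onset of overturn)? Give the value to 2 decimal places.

3.06 psu

Neutral buoyancy requires −α(T_deep − T_surf) + β(S_deep − S_surf′) = 0.
S_surf′ = S_deep − (α/β)·ΔT = 20.11 − (1.3 × 10⁻⁴/7.7 × 10⁻⁴)·(-10.6) = 21.8996 psu.
Increase required: 21.8996 − 18.84 = 3.0596 psu.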